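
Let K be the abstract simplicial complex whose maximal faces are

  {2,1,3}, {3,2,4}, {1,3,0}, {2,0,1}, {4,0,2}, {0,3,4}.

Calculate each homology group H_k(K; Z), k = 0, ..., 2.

Order the vertices as 0 < 1 < 2 < 3 < 4. Listing each simplex with vertices in this order, K has dimension 2 with simplices:

  0-simplices (5): [0], [1], [2], [3], [4]
  1-simplices (9): [0,1], [0,2], [0,3], [0,4], [1,2], [1,3], [2,3], [2,4], [3,4]
  2-simplices (6): [0,1,2], [0,1,3], [0,2,4], [0,3,4], [1,2,3], [2,3,4]

giving chain groups C_0 ≅ Z^5, C_1 ≅ Z^9, C_2 ≅ Z^6.

The boundary map ∂_1: C_1 → C_0 maps an edge to its endpoints' difference, ∂[p,q] = q − p. For instance
  ∂[1,3] = [3] − [1].
The resulting 5×9 matrix has rank 4, and its Smith normal form has invariant factors (1,1,1,1).

∂_2: C_2 → C_1 maps a triangle to the signed sum of its edges. For instance
  ∂[0,2,4] = [2,4] − [0,4] + [0,2],
  ∂[0,1,2] = [1,2] − [0,2] + [0,1].
This gives a 9×6 integer matrix of rank 5; reducing to Smith normal form yields diagonal entries (1,1,1,1,1).

Computing H_k = (kernel of ∂_k) / (image of ∂_{k+1}):

  H_0: rank C_0 − rank ∂_1 = 5 − 4 = 1, and the invariant factors of ∂_1 are all 1, so H_0 = Z.
  H_1: rank ker ∂_1 − rank ∂_2 = (9 − 4) − 5 = 0, and the invariant factors of ∂_2 are all 1, so H_1 = 0.
  H_2: rank ker ∂_2 − rank ∂_3 = (6 − 5) − 0 = 1, and there is no ∂_3, so H_2 = Z.

H_0 = Z,  H_1 = 0,  H_2 = Z.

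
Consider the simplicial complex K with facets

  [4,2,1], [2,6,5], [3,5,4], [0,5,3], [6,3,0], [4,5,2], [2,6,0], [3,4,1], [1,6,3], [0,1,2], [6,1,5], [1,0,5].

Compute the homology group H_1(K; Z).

Fix the vertex order 0 < 1 < 2 < 3 < 4 < 5 < 6 and write every simplex with vertices in increasing order. Then dim K = 2 and the simplices of K are:

  0-simplices (7): [0], [1], [2], [3], [4], [5], [6]
  1-simplices (18): [0,1], [0,2], [0,3], [0,5], [0,6], [1,2], [1,3], [1,4], [1,5], [1,6], [2,4], [2,5], [2,6], [3,4], [3,5], [3,6], [4,5], [5,6]
  2-simplices (12): [0,1,2], [0,1,5], [0,2,6], [0,3,5], [0,3,6], [1,2,4], [1,3,4], [1,3,6], [1,5,6], [2,4,5], [2,5,6], [3,4,5]

Hence C_0 ≅ Z^7, C_1 ≅ Z^18, C_2 ≅ Z^12.

The boundary map ∂_1: C_1 → C_0 sends each edge [p,q] (with p < q) to q − p. For instance
  ∂[3,6] = [6] − [3].
This gives a 7×18 integer matrix of rank 6; reducing to Smith normal form yields diagonal entries (1,1,1,1,1,1).

∂_2: C_2 → C_1 acts by ∂[p,q,r] = [q,r] − [p,r] + [p,q]. For instance
  ∂[1,3,6] = [3,6] − [1,6] + [1,3],
  ∂[1,5,6] = [5,6] − [1,6] + [1,5].
The resulting 18×12 matrix has rank 12, and its Smith normal form has invariant factors (1,1,1,1,1,1,1,1,1,1,1,2).

Computing H_k = (kernel of ∂_k) / (image of ∂_{k+1}):

  H_1: rank ker ∂_1 − rank ∂_2 = (18 − 6) − 12 = 0, and ∂_2 has invariant factor 2 > 1, so H_1 ≅ Z/2Z.

H_1 = Z/2Z.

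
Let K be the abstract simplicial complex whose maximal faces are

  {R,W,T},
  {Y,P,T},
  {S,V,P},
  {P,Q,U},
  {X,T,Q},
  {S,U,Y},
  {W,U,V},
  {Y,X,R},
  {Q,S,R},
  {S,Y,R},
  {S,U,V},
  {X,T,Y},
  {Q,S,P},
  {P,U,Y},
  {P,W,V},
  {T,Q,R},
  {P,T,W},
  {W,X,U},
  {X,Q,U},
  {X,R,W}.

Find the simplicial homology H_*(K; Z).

K has 10 vertices, 30 edges, 20 triangles.
rank ∂_0 = 0, rank ∂_1 = 9 ⇒ b_0 = 10 − 0 − 9 = 1; all invariant factors of ∂_1 are 1 so no torsion. So H_0 ≅ Z.
rank ∂_1 = 9, rank ∂_2 = 20 ⇒ b_1 = 30 − 9 − 20 = 1; ∂_2 has invariant factor(s) [2] giving torsion. So H_1 ≅ Z × Z/2.
rank ∂_2 = 20, rank ∂_3 = 0 ⇒ b_2 = 20 − 20 − 0 = 0. So H_2 ≅ 0.

H_0 ≅ Z,  H_1 ≅ Z × Z/2,  H_2 = 0.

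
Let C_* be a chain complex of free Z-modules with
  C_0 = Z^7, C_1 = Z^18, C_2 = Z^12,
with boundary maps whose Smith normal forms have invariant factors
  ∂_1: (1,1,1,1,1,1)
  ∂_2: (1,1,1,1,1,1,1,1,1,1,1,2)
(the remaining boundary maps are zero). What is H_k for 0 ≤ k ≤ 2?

H_0: b_0 = 7 − 0 − 6 = 1; torsion from ∂_1 factors > 1: none. So H_0 = Z.
H_1: b_1 = 18 − 6 − 12 = 0; torsion from ∂_2 factors > 1: [2]. So H_1 = Z/2.
H_2: b_2 = 12 − 12 − 0 = 0; torsion from ∂_3 factors > 1: none. So H_2 = 0.

H_0 = Z,  H_1 = Z/2,  H_2 = 0.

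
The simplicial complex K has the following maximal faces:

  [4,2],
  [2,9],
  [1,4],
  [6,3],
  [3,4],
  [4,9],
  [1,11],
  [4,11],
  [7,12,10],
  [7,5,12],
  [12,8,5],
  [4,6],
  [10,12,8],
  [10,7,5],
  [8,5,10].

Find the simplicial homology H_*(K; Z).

H_0 = Z^2,  H_1 = Z^3,  H_2 = Z.

Order the vertices as 1 < 2 < 3 < 4 < 5 < 6 < 7 < 8 < 9 < 10 < 11 < 12. Listing each simplex with vertices in this order, K has dimension 2 with simplices:

  0-simplices (12): [1], [2], [3], [4], [5], [6], [7], [8], [9], [10], [11], [12]
  1-simplices (18): [1,4], [1,11], [2,4], [2,9], [3,4], [3,6], [4,6], [4,9], [4,11], [5,7], [5,8], [5,10], [5,12], [7,10], [7,12], [8,10], [8,12], [10,12]
  2-simplices (6): [5,7,10], [5,7,12], [5,8,10], [5,8,12], [7,10,12], [8,10,12]

giving chain groups C_0 ≅ Z^12, C_1 ≅ Z^18, C_2 ≅ Z^6.

The boundary map ∂_1: C_1 → C_0 maps an edge to its endpoints' difference, ∂[p,q] = q − p.
As a 12×18 matrix over Z this has rank 10, with invariant factors (1,1,1,1,1,1,1,1,1,1).

Boundary ∂_2: C_2 → C_1 acts by ∂[p,q,r] = [q,r] − [p,r] + [p,q]. For instance
  ∂[5,8,12] = [8,12] − [5,12] + [5,8],
  ∂[5,7,10] = [7,10] − [5,10] + [5,7].
The 18×6 boundary matrix has rank 5 and Smith normal form diag(1,1,1,1,1).

Now H_k = ker ∂_k / im ∂_{k+1}, so:

  H_0: rank C_0 − rank ∂_1 = 12 − 10 = 2, and the invariant factors of ∂_1 are all 1, so H_0 ≅ Z^2.
  H_1: rank ker ∂_1 − rank ∂_2 = (18 − 10) − 5 = 3, and the invariant factors of ∂_2 are all 1, so H_1 ≅ Z^3.
  H_2: rank ker ∂_2 − rank ∂_3 = (6 − 5) − 0 = 1, and there is no ∂_3, so H_2 ≅ Z.

As a check, the Euler characteristic is 12 − 18 + 6 = 0, which agrees with 2 − 3 + 1 = 0.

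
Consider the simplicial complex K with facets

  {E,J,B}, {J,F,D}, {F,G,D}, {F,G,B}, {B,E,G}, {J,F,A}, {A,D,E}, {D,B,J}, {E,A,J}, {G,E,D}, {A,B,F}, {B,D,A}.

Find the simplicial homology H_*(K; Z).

Fix the vertex order A < B < D < E < F < G < J and write every simplex with vertices in increasing order. Then dim K = 2 and the simplices of K are:

  0-simplices (7): A, B, D, E, F, G, J
  1-simplices (18): AB, AD, AE, AF, AJ, BD, BE, BF, BG, BJ, DE, DF, DG, DJ, EG, EJ, FG, FJ
  2-simplices (12): ABD, ABF, ADE, AEJ, AFJ, BDJ, BEG, BEJ, BFG, DEG, DFG, DFJ

giving chain groups C_0 ≅ Z^7, C_1 ≅ Z^18, C_2 ≅ Z^12.

∂_1: C_1 → C_0 is given by ∂[p,q] = [q] − [p].
As a 7×18 matrix over Z this has rank 6, with invariant factors (1,1,1,1,1,1).

∂_2: C_2 → C_1 maps a triangle to the signed sum of its edges. For instance
  ∂ADE = DE − AE + AD,
  ∂DFJ = FJ − DJ + DF.
The 18×12 boundary matrix has rank 12 and Smith normal form diag(1,1,1,1,1,1,1,1,1,1,1,2).

Reading off H_k = ker ∂_k / im ∂_{k+1}:

  H_0: rank C_0 − rank ∂_1 = 7 − 6 = 1, and the invariant factors of ∂_1 are all 1, so H_0 = Z.
  H_1: rank ker ∂_1 − rank ∂_2 = (18 − 6) − 12 = 0, and ∂_2 has invariant factor 2 > 1, so H_1 = Z_2.
  H_2: rank ker ∂_2 − rank ∂_3 = (12 − 12) − 0 = 0, and there is no ∂_3, so H_2 = 0.

H_0 ≅ Z,  H_1 ≅ Z_2,  H_2 = 0.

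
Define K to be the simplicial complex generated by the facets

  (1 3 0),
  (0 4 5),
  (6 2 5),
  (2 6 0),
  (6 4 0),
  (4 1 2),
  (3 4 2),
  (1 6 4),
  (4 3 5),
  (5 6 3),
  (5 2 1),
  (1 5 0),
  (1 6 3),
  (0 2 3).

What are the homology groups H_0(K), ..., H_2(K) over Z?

Fix the vertex order 0 < 1 < 2 < 3 < 4 < 5 < 6 and write every simplex with vertices in increasing order. Then dim K = 2 and the simplices of K are:

  0-simplices (7): [0], [1], [2], [3], [4], [5], [6]
  1-simplices (21): [0,1], [0,2], [0,3], [0,4], [0,5], [0,6], [1,2], [1,3], [1,4], [1,5], [1,6], [2,3], [2,4], [2,5], [2,6], [3,4], [3,5], [3,6], [4,5], [4,6], [5,6]
  2-simplices (14): [0,1,3], [0,1,5], [0,2,3], [0,2,6], [0,4,5], [0,4,6], [1,2,4], [1,2,5], [1,3,6], [1,4,6], [2,3,4], [2,5,6], [3,4,5], [3,5,6]

giving chain groups C_0 ≅ Z^7, C_1 ≅ Z^21, C_2 ≅ Z^14.

Boundary ∂_1: C_1 → C_0 maps an edge to its endpoints' difference, ∂[p,q] = q − p. For instance
  ∂[3,6] = [6] − [3].
The resulting 7×21 matrix has rank 6, and its Smith normal form has invariant factors (1,1,1,1,1,1).

Boundary ∂_2: C_2 → C_1 sends each 2-simplex [p,q,r] to [q,r] − [p,r] + [p,q]. For instance
  ∂[0,2,3] = [2,3] − [0,3] + [0,2],
  ∂[2,5,6] = [5,6] − [2,6] + [2,5].
As a 21×14 matrix over Z this has rank 13, with invariant factors (1,1,1,1,1,1,1,1,1,1,1,1,1).

From H_k ≅ ker(∂_k) / im(∂_{k+1}) we obtain:

  H_0: rank C_0 − rank ∂_1 = 7 − 6 = 1, and the invariant factors of ∂_1 are all 1, so H_0 ≅ Z.
  H_1: rank ker ∂_1 − rank ∂_2 = (21 − 6) − 13 = 2, and the invariant factors of ∂_2 are all 1, so H_1 ≅ Z^2.
  H_2: rank ker ∂_2 − rank ∂_3 = (14 − 13) − 0 = 1, and there is no ∂_3, so H_2 ≅ Z.

H_0 = Z,  H_1 = Z^2,  H_2 = Z.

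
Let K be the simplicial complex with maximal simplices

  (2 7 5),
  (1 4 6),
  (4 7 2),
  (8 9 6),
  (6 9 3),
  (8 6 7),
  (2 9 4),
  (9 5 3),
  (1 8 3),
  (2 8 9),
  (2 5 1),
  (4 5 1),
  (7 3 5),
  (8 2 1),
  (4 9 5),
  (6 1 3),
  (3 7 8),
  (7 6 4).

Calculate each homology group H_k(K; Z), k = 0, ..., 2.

H_0 ≅ Z,  H_1 ≅ Z ⊕ Z/2Z,  H_2 = 0.

Fix the vertex order 1 < 2 < 3 < 4 < 5 < 6 < 7 < 8 < 9 and write every simplex with vertices in increasing order. Then dim K = 2 and the simplices of K are:

  0-simplices (9): [1], [2], [3], [4], [5], [6], [7], [8], [9]
  1-simplices (27): (27 of them)
  2-simplices (18): [1,2,5], [1,2,8], [1,3,6], [1,3,8], [1,4,5], [1,4,6], [2,4,7], [2,4,9], [2,5,7], [2,8,9], [3,5,7], [3,5,9], [3,6,9], [3,7,8], [4,5,9], [4,6,7], [6,7,8], [6,8,9]

Hence C_0 ≅ Z^9, C_1 ≅ Z^27, C_2 ≅ Z^18.

∂_1: C_1 → C_0 maps an edge to its endpoints' difference, ∂[p,q] = q − p.
The 9×27 boundary matrix has rank 8 and Smith normal form diag(1,1,1,1,1,1,1,1).

∂_2: C_2 → C_1 sends each 2-simplex [p,q,r] to [q,r] − [p,r] + [p,q]. For instance
  ∂[2,8,9] = [8,9] − [2,9] + [2,8],
  ∂[6,8,9] = [8,9] − [6,9] + [6,8].
The resulting 27×18 matrix has rank 18, and its Smith normal form has invariant factors (1,1,1,1,1,1,1,1,1,1,1,1,1,1,1,1,1,2).

Computing H_k = (kernel of ∂_k) / (image of ∂_{k+1}):

  H_0: rank C_0 − rank ∂_1 = 9 − 8 = 1, and the invariant factors of ∂_1 are all 1, so H_0 = Z.
  H_1: rank ker ∂_1 − rank ∂_2 = (27 − 8) − 18 = 1, and ∂_2 has invariant factor 2 > 1, so H_1 = Z ⊕ Z/2Z.
  H_2: rank ker ∂_2 − rank ∂_3 = (18 − 18) − 0 = 0, and there is no ∂_3, so H_2 = 0.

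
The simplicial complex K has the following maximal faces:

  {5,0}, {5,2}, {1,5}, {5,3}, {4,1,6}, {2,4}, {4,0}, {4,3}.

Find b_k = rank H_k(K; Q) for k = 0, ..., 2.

b_0 = 1, b_1 = 3, b_2 = 0.

Take the total order 0 < 1 < 2 < 3 < 4 < 5 < 6 on the vertex set. Then K (dimension 2) consists of the simplices:

  0-simplices (7): [0], [1], [2], [3], [4], [5], [6]
  1-simplices (10): [0,4], [0,5], [1,4], [1,5], [1,6], [2,4], [2,5], [3,4], [3,5], [4,6]
  2-simplices (1): [1,4,6]

giving chain groups C_0 ≅ Z^7, C_1 ≅ Z^10, C_2 ≅ Z^1.

∂_1: C_1 → C_0 is given by ∂[p,q] = [q] − [p]. For instance
  ∂[4,6] = [6] − [4].
The resulting 7×10 matrix has rank 6, and its Smith normal form has invariant factors (1,1,1,1,1,1).

∂_2: C_2 → C_1 sends each 2-simplex [p,q,r] to [q,r] − [p,r] + [p,q]. For instance
  ∂[1,4,6] = [4,6] − [1,6] + [1,4].
The resulting 10×1 matrix has rank 1, and its Smith normal form has invariant factors (1).

Computing H_k = (kernel of ∂_k) / (image of ∂_{k+1}):

  H_0: rank C_0 − rank ∂_1 = 7 − 6 = 1, and the invariant factors of ∂_1 are all 1, so H_0 = Z.
  H_1: rank ker ∂_1 − rank ∂_2 = (10 − 6) − 1 = 3, and the invariant factors of ∂_2 are all 1, so H_1 = Z^3.
  H_2: rank ker ∂_2 − rank ∂_3 = (1 − 1) − 0 = 0, and there is no ∂_3, so H_2 = 0.

Hence the Betti numbers are b_0 = 1, b_1 = 3, b_2 = 0.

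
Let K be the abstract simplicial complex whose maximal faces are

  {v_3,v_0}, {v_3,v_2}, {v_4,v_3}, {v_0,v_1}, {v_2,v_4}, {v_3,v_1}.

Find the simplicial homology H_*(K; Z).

Order the vertices as v_0 < v_1 < v_2 < v_3 < v_4. Listing each simplex with vertices in this order, K has dimension 1 with simplices:

  0-simplices (5): [v_0], [v_1], [v_2], [v_3], [v_4]
  1-simplices (6): [v_0,v_1], [v_0,v_3], [v_1,v_3], [v_2,v_3], [v_2,v_4], [v_3,v_4]

Hence C_0 ≅ Z^5, C_1 ≅ Z^6.

∂_1: C_1 → C_0 sends each edge [p,q] (with p < q) to q − p. For instance
  ∂[v_0,v_1] = [v_1] − [v_0].
The resulting 5×6 matrix has rank 4, and its Smith normal form has invariant factors (1,1,1,1).

Now H_k = ker ∂_k / im ∂_{k+1}, so:

  H_0: rank C_0 − rank ∂_1 = 5 − 4 = 1, and the invariant factors of ∂_1 are all 1, so H_0 = Z.
  H_1: rank ker ∂_1 − rank ∂_2 = (6 − 4) − 0 = 2, and there is no ∂_2, so H_1 = Z^2.

H_0 ≅ Z,  H_1 ≅ Z^2.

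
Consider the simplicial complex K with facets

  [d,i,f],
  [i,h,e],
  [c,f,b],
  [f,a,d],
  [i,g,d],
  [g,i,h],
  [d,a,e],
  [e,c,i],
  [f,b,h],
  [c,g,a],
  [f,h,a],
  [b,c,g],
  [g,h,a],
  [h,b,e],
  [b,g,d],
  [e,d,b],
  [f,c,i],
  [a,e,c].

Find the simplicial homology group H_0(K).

Order the vertices as a < b < c < d < e < f < g < h < i. Listing each simplex with vertices in this order, K has dimension 2 with simplices:

  0-simplices (9): a, b, c, d, e, f, g, h, i
  1-simplices (27): ac, ad, ae, af, ag, ah, bc, bd, be, bf, bg, bh, ce, cf, cg, ci, de, df, dg, di, eh, ei, fh, fi, gh, gi, hi
  2-simplices (18): ace, acg, ade, adf, afh, agh, bcf, bcg, bde, bdg, beh, bfh, cei, cfi, dfi, dgi, ehi, ghi

Hence C_0 ≅ Z^9, C_1 ≅ Z^27, C_2 ≅ Z^18.

The boundary map ∂_1: C_1 → C_0 maps an edge to its endpoints' difference, ∂[p,q] = q − p.
The 9×27 boundary matrix has rank 8 and Smith normal form diag(1,1,1,1,1,1,1,1).

The boundary map ∂_2: C_2 → C_1 maps a triangle to the signed sum of its edges. For instance
  ∂afh = fh − ah + af,
  ∂ghi = hi − gi + gh.
This gives a 27×18 integer matrix of rank 17; reducing to Smith normal form yields diagonal entries (1,1,1,1,1,1,1,1,1,1,1,1,1,1,1,1,1).

Reading off H_k = ker ∂_k / im ∂_{k+1}:

  H_0: rank C_0 − rank ∂_1 = 9 − 8 = 1, and the invariant factors of ∂_1 are all 1, so H_0 ≅ Z.

(K is a triangulation of the torus T^2.)

H_0 = Z.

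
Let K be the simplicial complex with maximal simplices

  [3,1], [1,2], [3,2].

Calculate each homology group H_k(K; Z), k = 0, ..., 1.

H_0 ≅ Z,  H_1 ≅ Z.

Take the total order 1 < 2 < 3 on the vertex set. Then K (dimension 1) consists of the simplices:

  0-simplices (3): [1], [2], [3]
  1-simplices (3): [1,2], [1,3], [2,3]

so the chain groups are C_0 ≅ Z^3, C_1 ≅ Z^3.

Boundary ∂_1: C_1 → C_0 is given by ∂[p,q] = [q] − [p].
This gives a 3×3 integer matrix of rank 2; reducing to Smith normal form yields diagonal entries (1,1).

Computing H_k = (kernel of ∂_k) / (image of ∂_{k+1}):

  H_0: rank C_0 − rank ∂_1 = 3 − 2 = 1, and the invariant factors of ∂_1 are all 1, so H_0 = Z.
  H_1: rank ker ∂_1 − rank ∂_2 = (3 − 2) − 0 = 1, and there is no ∂_2, so H_1 = Z.

(K is a triangulation of the circle S^1.)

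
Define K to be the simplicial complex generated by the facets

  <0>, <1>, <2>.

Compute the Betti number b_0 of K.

b_0 = 3.

Order the vertices as 0 < 1 < 2. Listing each simplex with vertices in this order, K has dimension 0 with simplices:

  0-simplices (3): [0], [1], [2]

Hence C_0 ≅ Z^3.

Computing H_k = (kernel of ∂_k) / (image of ∂_{k+1}):

  H_0: rank C_0 − rank ∂_1 = 3 − 0 = 3, and there is no ∂_1, so H_0 ≅ Z^3.

Hence the Betti numbers are b_0 = 3.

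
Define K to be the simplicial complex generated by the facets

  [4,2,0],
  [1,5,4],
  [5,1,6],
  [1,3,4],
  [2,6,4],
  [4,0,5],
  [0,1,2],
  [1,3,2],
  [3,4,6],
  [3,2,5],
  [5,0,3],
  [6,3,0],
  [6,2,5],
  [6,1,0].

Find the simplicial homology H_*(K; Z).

H_0 = Z,  H_1 = Z^2,  H_2 = Z.

We work with the vertex ordering 0 < 1 < 2 < 3 < 4 < 5 < 6. The simplices of K, each written with vertices in increasing order, are:

  0-simplices (7): [0], [1], [2], [3], [4], [5], [6]
  1-simplices (21): [0,1], [0,2], [0,3], [0,4], [0,5], [0,6], [1,2], [1,3], [1,4], [1,5], [1,6], [2,3], [2,4], [2,5], [2,6], [3,4], [3,5], [3,6], [4,5], [4,6], [5,6]
  2-simplices (14): [0,1,2], [0,1,6], [0,2,4], [0,3,5], [0,3,6], [0,4,5], [1,2,3], [1,3,4], [1,4,5], [1,5,6], [2,3,5], [2,4,6], [2,5,6], [3,4,6]

Hence C_0 ≅ Z^7, C_1 ≅ Z^21, C_2 ≅ Z^14.

Boundary ∂_1: C_1 → C_0 sends each edge [p,q] (with p < q) to q − p.
This gives a 7×21 integer matrix of rank 6; reducing to Smith normal form yields diagonal entries (1,1,1,1,1,1).

Boundary ∂_2: C_2 → C_1 maps a triangle to the signed sum of its edges. For instance
  ∂[1,2,3] = [2,3] − [1,3] + [1,2],
  ∂[0,2,4] = [2,4] − [0,4] + [0,2].
As a 21×14 matrix over Z this has rank 13, with invariant factors (1,1,1,1,1,1,1,1,1,1,1,1,1).

Now H_k = ker ∂_k / im ∂_{k+1}, so:

  H_0: rank C_0 − rank ∂_1 = 7 − 6 = 1, and the invariant factors of ∂_1 are all 1, so H_0 = Z.
  H_1: rank ker ∂_1 − rank ∂_2 = (21 − 6) − 13 = 2, and the invariant factors of ∂_2 are all 1, so H_1 = Z^2.
  H_2: rank ker ∂_2 − rank ∂_3 = (14 − 13) − 0 = 1, and there is no ∂_3, so H_2 = Z.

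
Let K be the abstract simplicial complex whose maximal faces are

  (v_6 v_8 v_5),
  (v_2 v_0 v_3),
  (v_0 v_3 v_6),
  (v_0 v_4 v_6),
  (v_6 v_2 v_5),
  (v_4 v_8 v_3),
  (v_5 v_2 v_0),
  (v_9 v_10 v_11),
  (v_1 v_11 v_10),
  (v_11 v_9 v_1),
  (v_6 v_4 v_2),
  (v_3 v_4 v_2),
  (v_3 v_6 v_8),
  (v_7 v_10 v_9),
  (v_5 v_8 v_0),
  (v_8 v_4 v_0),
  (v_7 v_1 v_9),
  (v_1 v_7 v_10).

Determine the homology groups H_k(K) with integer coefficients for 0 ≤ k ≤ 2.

We work with the vertex ordering v_0 < v_1 < v_2 < v_3 < v_4 < v_5 < v_6 < v_7 < v_8 < v_9 < v_10 < v_11. The simplices of K, each written with vertices in increasing order, are:

  0-simplices (12): [v_0], [v_1], [v_2], [v_3], [v_4], [v_5], [v_6], [v_7], [v_8], [v_9], [v_10], [v_11]
  1-simplices (27): (27 of them)
  2-simplices (18): (18 of them)

Hence C_0 ≅ Z^12, C_1 ≅ Z^27, C_2 ≅ Z^18.

The boundary map ∂_1: C_1 → C_0 maps an edge to its endpoints' difference, ∂[p,q] = q − p. For instance
  ∂[v_0,v_3] = [v_3] − [v_0].
This gives a 12×27 integer matrix of rank 10; reducing to Smith normal form yields diagonal entries (1,1,1,1,1,1,1,1,1,1).

The boundary map ∂_2: C_2 → C_1 acts by ∂[p,q,r] = [q,r] − [p,r] + [p,q]. For instance
  ∂[v_1,v_9,v_11] = [v_9,v_11] − [v_1,v_11] + [v_1,v_9],
  ∂[v_0,v_3,v_6] = [v_3,v_6] − [v_0,v_6] + [v_0,v_3].
The 27×18 boundary matrix has rank 17 and Smith normal form diag(1,1,1,1,1,1,1,1,1,1,1,1,1,1,1,1,2).

Computing H_k = (kernel of ∂_k) / (image of ∂_{k+1}):

  H_0: rank C_0 − rank ∂_1 = 12 − 10 = 2, and the invariant factors of ∂_1 are all 1, so H_0 = Z^2.
  H_1: rank ker ∂_1 − rank ∂_2 = (27 − 10) − 17 = 0, and ∂_2 has invariant factor 2 > 1, so H_1 = Z/2.
  H_2: rank ker ∂_2 − rank ∂_3 = (18 − 17) − 0 = 1, and there is no ∂_3, so H_2 = Z.

H_0 ≅ Z^2,  H_1 ≅ Z/2,  H_2 ≅ Z.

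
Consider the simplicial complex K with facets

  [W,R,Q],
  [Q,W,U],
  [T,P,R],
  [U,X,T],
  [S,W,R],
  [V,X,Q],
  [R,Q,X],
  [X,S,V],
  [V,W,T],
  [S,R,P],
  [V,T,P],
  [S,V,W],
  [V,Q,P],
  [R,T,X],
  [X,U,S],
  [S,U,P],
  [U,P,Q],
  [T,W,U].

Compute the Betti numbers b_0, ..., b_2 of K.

b_0 = 1, b_1 = 2, b_2 = 1.

Fix the vertex order P < Q < R < S < T < U < V < W < X and write every simplex with vertices in increasing order. Then dim K = 2 and the simplices of K are:

  0-simplices (9): P, Q, R, S, T, U, V, W, X
  1-simplices (27): PQ, PR, PS, PT, PU, PV, QR, QU, QV, QW, QX, RS, RT, RW, RX, SU, SV, SW, SX, TU, TV, TW, TX, UW, UX, VW, VX
  2-simplices (18): PQU, PQV, PRS, PRT, PSU, PTV, QRW, QRX, QUW, QVX, RSW, RTX, SUX, SVW, SVX, TUW, TUX, TVW

Hence C_0 ≅ Z^9, C_1 ≅ Z^27, C_2 ≅ Z^18.

The boundary map ∂_1: C_1 → C_0 is given by ∂[p,q] = [q] − [p]. For instance
  ∂QW = W − Q.
This gives a 9×27 integer matrix of rank 8; reducing to Smith normal form yields diagonal entries (1,1,1,1,1,1,1,1).

The boundary map ∂_2: C_2 → C_1 maps a triangle to the signed sum of its edges. For instance
  ∂TUW = UW − TW + TU,
  ∂TVW = VW − TW + TV.
The resulting 27×18 matrix has rank 17, and its Smith normal form has invariant factors (1,1,1,1,1,1,1,1,1,1,1,1,1,1,1,1,1).

From H_k ≅ ker(∂_k) / im(∂_{k+1}) we obtain:

  H_0: rank C_0 − rank ∂_1 = 9 − 8 = 1, and the invariant factors of ∂_1 are all 1, so H_0 = Z.
  H_1: rank ker ∂_1 − rank ∂_2 = (27 − 8) − 17 = 2, and the invariant factors of ∂_2 are all 1, so H_1 = Z^2.
  H_2: rank ker ∂_2 − rank ∂_3 = (18 − 17) − 0 = 1, and there is no ∂_3, so H_2 = Z.

(K is a triangulation of the torus T^2.)

Hence the Betti numbers are b_0 = 1, b_1 = 2, b_2 = 1.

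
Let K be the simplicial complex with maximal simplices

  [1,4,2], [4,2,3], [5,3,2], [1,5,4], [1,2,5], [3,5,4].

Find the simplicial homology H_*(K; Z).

H_0 = Z,  H_1 = 0,  H_2 = Z.

We work with the vertex ordering 1 < 2 < 3 < 4 < 5. The simplices of K, each written with vertices in increasing order, are:

  0-simplices (5): [1], [2], [3], [4], [5]
  1-simplices (9): [1,2], [1,4], [1,5], [2,3], [2,4], [2,5], [3,4], [3,5], [4,5]
  2-simplices (6): [1,2,4], [1,2,5], [1,4,5], [2,3,4], [2,3,5], [3,4,5]

Hence C_0 ≅ Z^5, C_1 ≅ Z^9, C_2 ≅ Z^6.

Boundary ∂_1: C_1 → C_0 sends each edge [p,q] (with p < q) to q − p.
The resulting 5×9 matrix has rank 4, and its Smith normal form has invariant factors (1,1,1,1).

The boundary map ∂_2: C_2 → C_1 maps a triangle to the signed sum of its edges. For instance
  ∂[1,4,5] = [4,5] − [1,5] + [1,4],
  ∂[3,4,5] = [4,5] − [3,5] + [3,4].
The resulting 9×6 matrix has rank 5, and its Smith normal form has invariant factors (1,1,1,1,1).

Reading off H_k = ker ∂_k / im ∂_{k+1}:

  H_0: rank C_0 − rank ∂_1 = 5 − 4 = 1, and the invariant factors of ∂_1 are all 1, so H_0 = Z.
  H_1: rank ker ∂_1 − rank ∂_2 = (9 − 4) − 5 = 0, and the invariant factors of ∂_2 are all 1, so H_1 = 0.
  H_2: rank ker ∂_2 − rank ∂_3 = (6 − 5) − 0 = 1, and there is no ∂_3, so H_2 = Z.

As a check, the Euler characteristic is 5 − 9 + 6 = 2, which agrees with 1 − 0 + 1 = 2.
(K is a triangulation of the 2-sphere S^2.)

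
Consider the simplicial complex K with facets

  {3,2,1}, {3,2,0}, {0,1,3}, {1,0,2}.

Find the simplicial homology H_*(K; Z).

H_0 = Z,  H_1 = 0,  H_2 = Z.

Take the total order 0 < 1 < 2 < 3 on the vertex set. Then K (dimension 2) consists of the simplices:

  0-simplices (4): [0], [1], [2], [3]
  1-simplices (6): [0,1], [0,2], [0,3], [1,2], [1,3], [2,3]
  2-simplices (4): [0,1,2], [0,1,3], [0,2,3], [1,2,3]

Hence C_0 ≅ Z^4, C_1 ≅ Z^6, C_2 ≅ Z^4.

The boundary map ∂_1: C_1 → C_0 sends each edge [p,q] (with p < q) to q − p.
This gives a 4×6 integer matrix of rank 3; reducing to Smith normal form yields diagonal entries (1,1,1).

∂_2: C_2 → C_1 maps a triangle to the signed sum of its edges. For instance
  ∂[0,2,3] = [2,3] − [0,3] + [0,2],
  ∂[0,1,3] = [1,3] − [0,3] + [0,1].
The 6×4 boundary matrix has rank 3 and Smith normal form diag(1,1,1).

Computing H_k = (kernel of ∂_k) / (image of ∂_{k+1}):

  H_0: rank C_0 − rank ∂_1 = 4 − 3 = 1, and the invariant factors of ∂_1 are all 1, so H_0 = Z.
  H_1: rank ker ∂_1 − rank ∂_2 = (6 − 3) − 3 = 0, and the invariant factors of ∂_2 are all 1, so H_1 = 0.
  H_2: rank ker ∂_2 − rank ∂_3 = (4 − 3) − 0 = 1, and there is no ∂_3, so H_2 = Z.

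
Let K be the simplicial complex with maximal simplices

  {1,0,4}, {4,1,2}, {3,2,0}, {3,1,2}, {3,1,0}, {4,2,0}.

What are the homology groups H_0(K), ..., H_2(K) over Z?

H_0 ≅ Z,  H_1 = 0,  H_2 ≅ Z.

Order the vertices as 0 < 1 < 2 < 3 < 4. Listing each simplex with vertices in this order, K has dimension 2 with simplices:

  0-simplices (5): [0], [1], [2], [3], [4]
  1-simplices (9): [0,1], [0,2], [0,3], [0,4], [1,2], [1,3], [1,4], [2,3], [2,4]
  2-simplices (6): [0,1,3], [0,1,4], [0,2,3], [0,2,4], [1,2,3], [1,2,4]

Hence C_0 ≅ Z^5, C_1 ≅ Z^9, C_2 ≅ Z^6.

The boundary map ∂_1: C_1 → C_0 is given by ∂[p,q] = [q] − [p]. For instance
  ∂[0,4] = [4] − [0].
The resulting 5×9 matrix has rank 4, and its Smith normal form has invariant factors (1,1,1,1).

Boundary ∂_2: C_2 → C_1 maps a triangle to the signed sum of its edges. For instance
  ∂[1,2,4] = [2,4] − [1,4] + [1,2],
  ∂[0,1,4] = [1,4] − [0,4] + [0,1].
The 9×6 boundary matrix has rank 5 and Smith normal form diag(1,1,1,1,1).

From H_k ≅ ker(∂_k) / im(∂_{k+1}) we obtain:

  H_0: rank C_0 − rank ∂_1 = 5 − 4 = 1, and the invariant factors of ∂_1 are all 1, so H_0 ≅ Z.
  H_1: rank ker ∂_1 − rank ∂_2 = (9 − 4) − 5 = 0, and the invariant factors of ∂_2 are all 1, so H_1 ≅ 0.
  H_2: rank ker ∂_2 − rank ∂_3 = (6 − 5) − 0 = 1, and there is no ∂_3, so H_2 ≅ Z.

(K is a triangulation of the 2-sphere S^2.)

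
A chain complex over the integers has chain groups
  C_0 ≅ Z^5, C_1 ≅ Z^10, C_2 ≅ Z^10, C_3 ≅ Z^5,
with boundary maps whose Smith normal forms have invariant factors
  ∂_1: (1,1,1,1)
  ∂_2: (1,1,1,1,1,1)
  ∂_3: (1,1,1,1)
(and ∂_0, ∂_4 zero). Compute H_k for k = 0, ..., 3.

H_0: b_0 = 5 − 0 − 4 = 1; torsion from ∂_1 factors > 1: none. So H_0 ≅ Z.
H_1: b_1 = 10 − 4 − 6 = 0; torsion from ∂_2 factors > 1: none. So H_1 ≅ 0.
H_2: b_2 = 10 − 6 − 4 = 0; torsion from ∂_3 factors > 1: none. So H_2 ≅ 0.
H_3: b_3 = 5 − 4 − 0 = 1; torsion from ∂_4 factors > 1: none. So H_3 ≅ Z.

H_0 ≅ Z,  H_1 = 0,  H_2 = 0,  H_3 ≅ Z.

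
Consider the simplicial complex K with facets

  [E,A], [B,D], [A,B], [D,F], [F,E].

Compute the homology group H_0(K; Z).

H_0 ≅ Z.

Take the total order A < B < D < E < F on the vertex set. Then K (dimension 1) consists of the simplices:

  0-simplices (5): A, B, D, E, F
  1-simplices (5): AB, AE, BD, DF, EF

so the chain groups are C_0 ≅ Z^5, C_1 ≅ Z^5.

∂_1: C_1 → C_0 is given by ∂[p,q] = [q] − [p].
This gives a 5×5 integer matrix of rank 4; reducing to Smith normal form yields diagonal entries (1,1,1,1).

Computing H_k = (kernel of ∂_k) / (image of ∂_{k+1}):

  H_0: rank C_0 − rank ∂_1 = 5 − 4 = 1, and the invariant factors of ∂_1 are all 1, so H_0 ≅ Z.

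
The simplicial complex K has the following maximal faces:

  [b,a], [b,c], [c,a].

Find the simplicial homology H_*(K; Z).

We work with the vertex ordering a < b < c. The simplices of K, each written with vertices in increasing order, are:

  0-simplices (3): a, b, c
  1-simplices (3): ab, ac, bc

Hence C_0 ≅ Z^3, C_1 ≅ Z^3.

Boundary ∂_1: C_1 → C_0 maps an edge to its endpoints' difference, ∂[p,q] = q − p. For instance
  ∂bc = c − b.
The resulting 3×3 matrix has rank 2, and its Smith normal form has invariant factors (1,1).

Now H_k = ker ∂_k / im ∂_{k+1}, so:

  H_0: rank C_0 − rank ∂_1 = 3 − 2 = 1, and the invariant factors of ∂_1 are all 1, so H_0 ≅ Z.
  H_1: rank ker ∂_1 − rank ∂_2 = (3 − 2) − 0 = 1, and there is no ∂_2, so H_1 ≅ Z.

H_0 = Z,  H_1 = Z.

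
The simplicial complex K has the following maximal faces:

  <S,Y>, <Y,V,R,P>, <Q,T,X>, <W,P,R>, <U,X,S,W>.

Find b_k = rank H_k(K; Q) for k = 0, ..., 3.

b_0 = 1, b_1 = 1, b_2 = 0, b_3 = 0.

Take the total order P < Q < R < S < T < U < V < W < X < Y on the vertex set. Then K (dimension 3) consists of the simplices:

  0-simplices (10): P, Q, R, S, T, U, V, W, X, Y
  1-simplices (18): PR, PV, PW, PY, QT, QX, RV, RW, RY, SU, SW, SX, SY, TX, UW, UX, VY, WX
  2-simplices (10): PRV, PRW, PRY, PVY, QTX, RVY, SUW, SUX, SWX, UWX
  3-simplices (2): PRVY, SUWX

so the chain groups are C_0 ≅ Z^10, C_1 ≅ Z^18, C_2 ≅ Z^10, C_3 ≅ Z^2.

Boundary ∂_1: C_1 → C_0 is given by ∂[p,q] = [q] − [p]. For instance
  ∂SX = X − S.
The 10×18 boundary matrix has rank 9 and Smith normal form diag(1,1,1,1,1,1,1,1,1).

Boundary ∂_2: C_2 → C_1 sends each 2-simplex [p,q,r] to [q,r] − [p,r] + [p,q]. For instance
  ∂QTX = TX − QX + QT,
  ∂SWX = WX − SX + SW.
As a 18×10 matrix over Z this has rank 8, with invariant factors (1,1,1,1,1,1,1,1).

Boundary ∂_3: C_3 → C_2 sends each 3-simplex σ to the alternating sum Σ_i (−1)^i (σ with its i-th vertex removed). For instance
  ∂SUWX = UWX − SWX + SUX − SUW,
  ∂PRVY = RVY − PVY + PRY − PRV.
The resulting 10×2 matrix has rank 2, and its Smith normal form has invariant factors (1,1).

From H_k ≅ ker(∂_k) / im(∂_{k+1}) we obtain:

  H_0: rank C_0 − rank ∂_1 = 10 − 9 = 1, and the invariant factors of ∂_1 are all 1, so H_0 = Z.
  H_1: rank ker ∂_1 − rank ∂_2 = (18 − 9) − 8 = 1, and the invariant factors of ∂_2 are all 1, so H_1 = Z.
  H_2: rank ker ∂_2 − rank ∂_3 = (10 − 8) − 2 = 0, and the invariant factors of ∂_3 are all 1, so H_2 = 0.
  H_3: rank ker ∂_3 − rank ∂_4 = (2 − 2) − 0 = 0, and there is no ∂_4, so H_3 = 0.

Hence the Betti numbers are b_0 = 1, b_1 = 1, b_2 = 0, b_3 = 0.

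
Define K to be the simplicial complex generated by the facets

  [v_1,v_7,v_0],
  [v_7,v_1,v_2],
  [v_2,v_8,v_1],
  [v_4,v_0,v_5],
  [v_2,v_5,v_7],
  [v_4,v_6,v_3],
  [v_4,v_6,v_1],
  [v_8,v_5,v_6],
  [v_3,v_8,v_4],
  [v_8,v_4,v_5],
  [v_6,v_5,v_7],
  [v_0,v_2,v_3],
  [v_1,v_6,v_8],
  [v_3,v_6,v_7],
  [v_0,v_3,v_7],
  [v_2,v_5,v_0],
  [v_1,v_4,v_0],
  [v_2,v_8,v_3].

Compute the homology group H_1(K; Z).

H_1 = Z ⊕ Z_2.

We work with the vertex ordering v_0 < v_1 < v_2 < v_3 < v_4 < v_5 < v_6 < v_7 < v_8. The simplices of K, each written with vertices in increasing order, are:

  0-simplices (9): [v_0], [v_1], [v_2], [v_3], [v_4], [v_5], [v_6], [v_7], [v_8]
  1-simplices (27): (27 of them)
  2-simplices (18): (18 of them)

giving chain groups C_0 ≅ Z^9, C_1 ≅ Z^27, C_2 ≅ Z^18.

The boundary map ∂_1: C_1 → C_0 sends each edge [p,q] (with p < q) to q − p. For instance
  ∂[v_0,v_3] = [v_3] − [v_0].
The resulting 9×27 matrix has rank 8, and its Smith normal form has invariant factors (1,1,1,1,1,1,1,1).

∂_2: C_2 → C_1 acts by ∂[p,q,r] = [q,r] − [p,r] + [p,q]. For instance
  ∂[v_1,v_2,v_8] = [v_2,v_8] − [v_1,v_8] + [v_1,v_2],
  ∂[v_1,v_4,v_6] = [v_4,v_6] − [v_1,v_6] + [v_1,v_4].
This gives a 27×18 integer matrix of rank 18; reducing to Smith normal form yields diagonal entries (1,1,1,1,1,1,1,1,1,1,1,1,1,1,1,1,1,2).

Computing H_k = (kernel of ∂_k) / (image of ∂_{k+1}):

  H_1: rank ker ∂_1 − rank ∂_2 = (27 − 8) − 18 = 1, and ∂_2 has invariant factor 2 > 1, so H_1 ≅ Z ⊕ Z_2.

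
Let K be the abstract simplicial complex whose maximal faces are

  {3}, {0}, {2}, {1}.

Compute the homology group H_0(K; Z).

We work with the vertex ordering 0 < 1 < 2 < 3. The simplices of K, each written with vertices in increasing order, are:

  0-simplices (4): [0], [1], [2], [3]

giving chain groups C_0 ≅ Z^4.

Now H_k = ker ∂_k / im ∂_{k+1}, so:

  H_0: rank C_0 − rank ∂_1 = 4 − 0 = 4, and there is no ∂_1, so H_0 = Z^4.

H_0 = Z^4.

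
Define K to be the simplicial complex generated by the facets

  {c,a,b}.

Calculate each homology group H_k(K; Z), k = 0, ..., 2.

Order the vertices as a < b < c. Listing each simplex with vertices in this order, K has dimension 2 with simplices:

  0-simplices (3): a, b, c
  1-simplices (3): ab, ac, bc
  2-simplices (1): abc

giving chain groups C_0 ≅ Z^3, C_1 ≅ Z^3, C_2 ≅ Z^1.

Boundary ∂_1: C_1 → C_0 sends each edge [p,q] (with p < q) to q − p.
The resulting 3×3 matrix has rank 2, and its Smith normal form has invariant factors (1,1).

The boundary map ∂_2: C_2 → C_1 sends each 2-simplex [p,q,r] to [q,r] − [p,r] + [p,q]. For instance
  ∂abc = bc − ac + ab.
As a 3×1 matrix over Z this has rank 1, with invariant factors (1).

Computing H_k = (kernel of ∂_k) / (image of ∂_{k+1}):

  H_0: rank C_0 − rank ∂_1 = 3 − 2 = 1, and the invariant factors of ∂_1 are all 1, so H_0 = Z.
  H_1: rank ker ∂_1 − rank ∂_2 = (3 − 2) − 1 = 0, and the invariant factors of ∂_2 are all 1, so H_1 = 0.
  H_2: rank ker ∂_2 − rank ∂_3 = (1 − 1) − 0 = 0, and there is no ∂_3, so H_2 = 0.

H_0 = Z,  H_1 = 0,  H_2 = 0.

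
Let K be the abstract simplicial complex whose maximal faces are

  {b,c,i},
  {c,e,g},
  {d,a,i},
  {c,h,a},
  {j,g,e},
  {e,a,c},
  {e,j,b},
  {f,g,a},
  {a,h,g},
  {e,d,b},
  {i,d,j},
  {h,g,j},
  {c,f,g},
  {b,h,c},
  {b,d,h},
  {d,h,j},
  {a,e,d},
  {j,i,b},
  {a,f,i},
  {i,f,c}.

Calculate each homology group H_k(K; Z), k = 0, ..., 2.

H_0 = Z,  H_1 = Z ⊕ Z/2,  H_2 = 0.

K has 10 vertices, 30 edges, 20 triangles.
rank ∂_0 = 0, rank ∂_1 = 9 ⇒ b_0 = 10 − 0 − 9 = 1; all invariant factors of ∂_1 are 1 so no torsion. So H_0 = Z.
rank ∂_1 = 9, rank ∂_2 = 20 ⇒ b_1 = 30 − 9 − 20 = 1; ∂_2 has invariant factor(s) [2] giving torsion. So H_1 = Z ⊕ Z/2.
rank ∂_2 = 20, rank ∂_3 = 0 ⇒ b_2 = 20 − 20 − 0 = 0. So H_2 = 0.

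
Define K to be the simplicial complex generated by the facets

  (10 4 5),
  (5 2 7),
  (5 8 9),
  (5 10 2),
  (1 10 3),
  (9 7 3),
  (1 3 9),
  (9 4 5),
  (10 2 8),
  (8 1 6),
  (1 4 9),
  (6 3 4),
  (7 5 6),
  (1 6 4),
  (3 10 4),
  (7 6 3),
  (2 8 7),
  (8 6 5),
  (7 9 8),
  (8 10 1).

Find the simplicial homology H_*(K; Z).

H_0 ≅ Z,  H_1 ≅ Z ⊕ Z/2,  H_2 = 0.

We work with the vertex ordering 1 < 2 < 3 < 4 < 5 < 6 < 7 < 8 < 9 < 10. The simplices of K, each written with vertices in increasing order, are:

  0-simplices (10): [1], [2], [3], [4], [5], [6], [7], [8], [9], [10]
  1-simplices (30): (30 of them)
  2-simplices (20): (20 of them)

Hence C_0 ≅ Z^10, C_1 ≅ Z^30, C_2 ≅ Z^20.

The boundary map ∂_1: C_1 → C_0 sends each edge [p,q] (with p < q) to q − p.
The resulting 10×30 matrix has rank 9, and its Smith normal form has invariant factors (1,1,1,1,1,1,1,1,1).

The boundary map ∂_2: C_2 → C_1 acts by ∂[p,q,r] = [q,r] − [p,r] + [p,q]. For instance
  ∂[4,5,10] = [5,10] − [4,10] + [4,5],
  ∂[5,6,7] = [6,7] − [5,7] + [5,6].
As a 30×20 matrix over Z this has rank 20, with invariant factors (1,1,1,1,1,1,1,1,1,1,1,1,1,1,1,1,1,1,1,2).

Reading off H_k = ker ∂_k / im ∂_{k+1}:

  H_0: rank C_0 − rank ∂_1 = 10 − 9 = 1, and the invariant factors of ∂_1 are all 1, so H_0 = Z.
  H_1: rank ker ∂_1 − rank ∂_2 = (30 − 9) − 20 = 1, and ∂_2 has invariant factor 2 > 1, so H_1 = Z ⊕ Z/2.
  H_2: rank ker ∂_2 − rank ∂_3 = (20 − 20) − 0 = 0, and there is no ∂_3, so H_2 = 0.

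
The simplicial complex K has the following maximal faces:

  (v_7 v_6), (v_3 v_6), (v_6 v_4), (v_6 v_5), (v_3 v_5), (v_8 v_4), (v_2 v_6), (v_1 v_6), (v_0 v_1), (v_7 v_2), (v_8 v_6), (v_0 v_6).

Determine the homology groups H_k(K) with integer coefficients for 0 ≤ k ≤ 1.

Order the vertices as v_0 < v_1 < v_2 < v_3 < v_4 < v_5 < v_6 < v_7 < v_8. Listing each simplex with vertices in this order, K has dimension 1 with simplices:

  0-simplices (9): [v_0], [v_1], [v_2], [v_3], [v_4], [v_5], [v_6], [v_7], [v_8]
  1-simplices (12): [v_0,v_1], [v_0,v_6], [v_1,v_6], [v_2,v_6], [v_2,v_7], [v_3,v_5], [v_3,v_6], [v_4,v_6], [v_4,v_8], [v_5,v_6], [v_6,v_7], [v_6,v_8]

so the chain groups are C_0 ≅ Z^9, C_1 ≅ Z^12.

Boundary ∂_1: C_1 → C_0 sends each edge [p,q] (with p < q) to q − p. For instance
  ∂[v_0,v_6] = [v_6] − [v_0].
This gives a 9×12 integer matrix of rank 8; reducing to Smith normal form yields diagonal entries (1,1,1,1,1,1,1,1).

Now H_k = ker ∂_k / im ∂_{k+1}, so:

  H_0: rank C_0 − rank ∂_1 = 9 − 8 = 1, and the invariant factors of ∂_1 are all 1, so H_0 ≅ Z.
  H_1: rank ker ∂_1 − rank ∂_2 = (12 − 8) − 0 = 4, and there is no ∂_2, so H_1 ≅ Z^4.

H_0 ≅ Z,  H_1 ≅ Z^4.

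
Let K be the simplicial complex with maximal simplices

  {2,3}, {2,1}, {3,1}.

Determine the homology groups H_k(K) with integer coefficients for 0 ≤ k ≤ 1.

H_0 ≅ Z,  H_1 ≅ Z.

We work with the vertex ordering 1 < 2 < 3. The simplices of K, each written with vertices in increasing order, are:

  0-simplices (3): [1], [2], [3]
  1-simplices (3): [1,2], [1,3], [2,3]

Hence C_0 ≅ Z^3, C_1 ≅ Z^3.

The boundary map ∂_1: C_1 → C_0 is given by ∂[p,q] = [q] − [p].
This gives a 3×3 integer matrix of rank 2; reducing to Smith normal form yields diagonal entries (1,1).

Computing H_k = (kernel of ∂_k) / (image of ∂_{k+1}):

  H_0: rank C_0 − rank ∂_1 = 3 − 2 = 1, and the invariant factors of ∂_1 are all 1, so H_0 ≅ Z.
  H_1: rank ker ∂_1 − rank ∂_2 = (3 − 2) − 0 = 1, and there is no ∂_2, so H_1 ≅ Z.

(K is a triangulation of the circle S^1.)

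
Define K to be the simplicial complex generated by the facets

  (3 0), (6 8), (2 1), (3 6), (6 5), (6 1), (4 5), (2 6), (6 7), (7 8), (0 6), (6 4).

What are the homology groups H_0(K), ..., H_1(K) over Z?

Fix the vertex order 0 < 1 < 2 < 3 < 4 < 5 < 6 < 7 < 8 and write every simplex with vertices in increasing order. Then dim K = 1 and the simplices of K are:

  0-simplices (9): [0], [1], [2], [3], [4], [5], [6], [7], [8]
  1-simplices (12): [0,3], [0,6], [1,2], [1,6], [2,6], [3,6], [4,5], [4,6], [5,6], [6,7], [6,8], [7,8]

so the chain groups are C_0 ≅ Z^9, C_1 ≅ Z^12.

The boundary map ∂_1: C_1 → C_0 is given by ∂[p,q] = [q] − [p]. For instance
  ∂[7,8] = [8] − [7].
The resulting 9×12 matrix has rank 8, and its Smith normal form has invariant factors (1,1,1,1,1,1,1,1).

Now H_k = ker ∂_k / im ∂_{k+1}, so:

  H_0: rank C_0 − rank ∂_1 = 9 − 8 = 1, and the invariant factors of ∂_1 are all 1, so H_0 = Z.
  H_1: rank ker ∂_1 − rank ∂_2 = (12 − 8) − 0 = 4, and there is no ∂_2, so H_1 = Z^4.

H_0 = Z,  H_1 = Z^4.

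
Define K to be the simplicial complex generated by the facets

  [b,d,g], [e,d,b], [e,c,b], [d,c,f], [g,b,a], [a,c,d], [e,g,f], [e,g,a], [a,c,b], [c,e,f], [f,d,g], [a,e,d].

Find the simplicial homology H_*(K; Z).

H_0 = Z,  H_1 = Z/2,  H_2 = 0.

Order the vertices as a < b < c < d < e < f < g. Listing each simplex with vertices in this order, K has dimension 2 with simplices:

  0-simplices (7): a, b, c, d, e, f, g
  1-simplices (18): ab, ac, ad, ae, ag, bc, bd, be, bg, cd, ce, cf, de, df, dg, ef, eg, fg
  2-simplices (12): abc, abg, acd, ade, aeg, bce, bde, bdg, cdf, cef, dfg, efg

Hence C_0 ≅ Z^7, C_1 ≅ Z^18, C_2 ≅ Z^12.

Boundary ∂_1: C_1 → C_0 is given by ∂[p,q] = [q] − [p].
As a 7×18 matrix over Z this has rank 6, with invariant factors (1,1,1,1,1,1).

Boundary ∂_2: C_2 → C_1 maps a triangle to the signed sum of its edges. For instance
  ∂abc = bc − ac + ab,
  ∂cdf = df − cf + cd.
As a 18×12 matrix over Z this has rank 12, with invariant factors (1,1,1,1,1,1,1,1,1,1,1,2).

Computing H_k = (kernel of ∂_k) / (image of ∂_{k+1}):

  H_0: rank C_0 − rank ∂_1 = 7 − 6 = 1, and the invariant factors of ∂_1 are all 1, so H_0 ≅ Z.
  H_1: rank ker ∂_1 − rank ∂_2 = (18 − 6) − 12 = 0, and ∂_2 has invariant factor 2 > 1, so H_1 ≅ Z/2.
  H_2: rank ker ∂_2 − rank ∂_3 = (12 − 12) − 0 = 0, and there is no ∂_3, so H_2 ≅ 0.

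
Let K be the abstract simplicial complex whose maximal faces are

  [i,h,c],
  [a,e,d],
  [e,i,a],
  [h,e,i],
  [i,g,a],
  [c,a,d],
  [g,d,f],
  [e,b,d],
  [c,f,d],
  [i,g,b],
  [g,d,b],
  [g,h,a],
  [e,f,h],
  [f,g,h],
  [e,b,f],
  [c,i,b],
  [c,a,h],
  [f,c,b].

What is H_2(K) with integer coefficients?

Order the vertices as a < b < c < d < e < f < g < h < i. Listing each simplex with vertices in this order, K has dimension 2 with simplices:

  0-simplices (9): a, b, c, d, e, f, g, h, i
  1-simplices (27): ac, ad, ae, ag, ah, ai, bc, bd, be, bf, bg, bi, cd, cf, ch, ci, de, df, dg, ef, eh, ei, fg, fh, gh, gi, hi
  2-simplices (18): acd, ach, ade, aei, agh, agi, bcf, bci, bde, bdg, bef, bgi, cdf, chi, dfg, efh, ehi, fgh

giving chain groups C_0 ≅ Z^9, C_1 ≅ Z^27, C_2 ≅ Z^18.

Boundary ∂_1: C_1 → C_0 maps an edge to its endpoints' difference, ∂[p,q] = q − p. For instance
  ∂fh = h − f.
The resulting 9×27 matrix has rank 8, and its Smith normal form has invariant factors (1,1,1,1,1,1,1,1).

∂_2: C_2 → C_1 sends each 2-simplex [p,q,r] to [q,r] − [p,r] + [p,q]. For instance
  ∂acd = cd − ad + ac,
  ∂bde = de − be + bd.
The 27×18 boundary matrix has rank 18 and Smith normal form diag(1,1,1,1,1,1,1,1,1,1,1,1,1,1,1,1,1,2).

Reading off H_k = ker ∂_k / im ∂_{k+1}:

  H_2: rank ker ∂_2 − rank ∂_3 = (18 − 18) − 0 = 0, and there is no ∂_3, so H_2 = 0.

H_2 ≅ 0.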